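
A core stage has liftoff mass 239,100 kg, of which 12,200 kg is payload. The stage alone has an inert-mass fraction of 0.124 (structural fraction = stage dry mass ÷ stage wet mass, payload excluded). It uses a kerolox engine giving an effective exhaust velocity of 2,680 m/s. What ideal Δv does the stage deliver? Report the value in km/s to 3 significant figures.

Stage wet mass = m₀ − payload = 239,100 − 12,200 = 226,900 kg.
Stage dry mass = ε × stage wet mass = 0.124 × 226,900 = 28,135.6 kg.
Burnout mass m_f = stage dry + payload = 28,135.6 + 12,200 = 40,335.6 kg.
Δv = v_e · ln(239,100/40,335.6) = 2680.0 × ln(5.928) = 2680.0 × 1.7796 ≈ 4769 m/s.

Δv ≈ 4.77 km/s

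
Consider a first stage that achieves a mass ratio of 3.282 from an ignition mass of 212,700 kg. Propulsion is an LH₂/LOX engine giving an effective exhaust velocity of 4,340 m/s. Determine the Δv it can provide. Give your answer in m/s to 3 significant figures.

Using Δv = v_e ln(m₀/m_f): Δv = v_e · ln(3.282) = 4340.0 × 1.1885 ≈ 5157.9 m/s.

Δv ≈ 5160 m/s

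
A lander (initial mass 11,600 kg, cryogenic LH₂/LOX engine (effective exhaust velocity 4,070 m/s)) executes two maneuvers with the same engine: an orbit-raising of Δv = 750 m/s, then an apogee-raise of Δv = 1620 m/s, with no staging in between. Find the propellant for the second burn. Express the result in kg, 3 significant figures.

After the first burn: m = 11600 × exp(−750/4070.0) = 11600 × 0.83171 = 9,647.84 kg.
After the second burn: m = 9,647.84 × exp(−1620/4070.0) = 9,647.84 × 0.67164 = 6,479.88 kg.
Second-burn propellant = 9,647.84 − 6,479.88 = 3,167.96 kg.

propellant for the second burn ≈ 3170 kg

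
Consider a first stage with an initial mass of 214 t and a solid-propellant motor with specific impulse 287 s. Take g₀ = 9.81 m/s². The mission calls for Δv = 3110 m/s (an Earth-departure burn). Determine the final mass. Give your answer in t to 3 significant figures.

final mass ≈ 70.9 t

v_e = Isp · g₀ = 287 × 9.81 = 2815.5 m/s.
m₀/m_f = exp(Δv / v_e) = exp(3110 / 2815.5) = exp(1.1046) = 3.0181.
m_f = m₀ / 3.0181 = 214 / 3.0181 = 70.9055 t.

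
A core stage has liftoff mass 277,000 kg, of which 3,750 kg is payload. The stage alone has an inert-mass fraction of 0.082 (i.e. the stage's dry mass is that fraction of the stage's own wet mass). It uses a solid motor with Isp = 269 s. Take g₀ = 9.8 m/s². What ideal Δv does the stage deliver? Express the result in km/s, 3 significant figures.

Stage wet mass = m₀ − payload = 277,000 − 3,750 = 273,250 kg.
Stage dry mass = ε × stage wet mass = 0.082 × 273,250 = 22,406.5 kg.
Burnout mass m_f = stage dry + payload = 22,406.5 + 3,750 = 26,156.5 kg.
v_e = Isp · g₀ = 269 × 9.8 = 2636.2 m/s.
By the Tsiolkovsky rocket equation, Δv = v_e · ln(277,000/26,156.5) = 2636.2 × ln(10.59) = 2636.2 × 2.3599 ≈ 6221 m/s.

Δv ≈ 6.22 km/s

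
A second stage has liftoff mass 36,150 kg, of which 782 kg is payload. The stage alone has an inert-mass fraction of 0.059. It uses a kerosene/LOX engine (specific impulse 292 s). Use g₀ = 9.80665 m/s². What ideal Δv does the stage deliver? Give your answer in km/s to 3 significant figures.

Stage wet mass = m₀ − payload = 36,150 − 782 = 35,368 kg.
Stage dry mass = ε × stage wet mass = 0.059 × 35,368 = 2,086.71 kg.
Burnout mass m_f = stage dry + payload = 2,086.71 + 782 = 2,868.71 kg.
v_e = Isp · g₀ = 292 × 9.80665 = 2863.5 m/s.
From the ideal rocket equation, Δv = v_e · ln(36,150/2,868.71) = 2863.5 × ln(12.6) = 2863.5 × 2.5338 ≈ 7256 m/s.

Δv ≈ 7.26 km/s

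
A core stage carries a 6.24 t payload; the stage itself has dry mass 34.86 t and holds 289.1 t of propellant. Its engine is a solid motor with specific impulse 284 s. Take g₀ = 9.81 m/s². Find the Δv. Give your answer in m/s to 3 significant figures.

v_e = Isp · g₀ = 284 × 9.81 = 2786.0 m/s.
m₀ = payload + dry + propellant = 6.24 + 34.86 + 289.1 = 330.2 t.
m_f = payload + dry = 6.24 + 34.86 = 41.1 t.
Using Δv = v_e ln(m₀/m_f): Δv = v_e · ln(m₀/m_f) = 2786.0 × ln(8.034) = 2786.0 × 2.0837 ≈ 5805.2 m/s.

Δv ≈ 5810 m/s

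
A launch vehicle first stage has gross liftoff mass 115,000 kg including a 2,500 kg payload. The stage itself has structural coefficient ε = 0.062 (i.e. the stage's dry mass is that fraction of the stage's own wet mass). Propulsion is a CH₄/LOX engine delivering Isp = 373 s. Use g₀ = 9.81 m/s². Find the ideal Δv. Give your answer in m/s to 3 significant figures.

Stage wet mass = m₀ − payload = 115,000 − 2,500 = 112,500 kg.
Stage dry mass = ε × stage wet mass = 0.062 × 112,500 = 6,975 kg.
Burnout mass m_f = stage dry + payload = 6,975 + 2,500 = 9,475 kg.
v_e = Isp · g₀ = 373 × 9.81 = 3659.1 m/s.
Δv = v_e · ln(115,000/9,475) = 3659.1 × ln(12.14) = 3659.1 × 2.4963 ≈ 9134 m/s.

Δv ≈ 9130 m/s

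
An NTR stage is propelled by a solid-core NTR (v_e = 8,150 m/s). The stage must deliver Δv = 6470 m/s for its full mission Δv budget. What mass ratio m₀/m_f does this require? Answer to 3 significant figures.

mass ratio ≈ 2.21

By the Tsiolkovsky rocket equation, m₀/m_f = exp(Δv / v_e) = exp(6470 / 8150.0) = exp(0.7939) = 2.2119.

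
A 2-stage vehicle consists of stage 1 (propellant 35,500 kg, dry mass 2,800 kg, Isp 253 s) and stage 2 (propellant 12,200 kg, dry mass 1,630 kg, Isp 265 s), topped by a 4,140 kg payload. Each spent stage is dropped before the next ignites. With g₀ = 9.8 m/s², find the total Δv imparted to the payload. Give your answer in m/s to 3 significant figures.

Ignition mass of stage 1 = 35,500+2,800 + 12,200+1,630 + 4,140 = 56,270 kg.
Stage 1: m₀ = 56,270 kg, m_f = 56,270 − 35,500 = 20,770 kg; Δv = 253×9.8×ln(2.709) = 2479.4×0.9967 ≈ 2471 m/s.
Stage 2: m₀ = 17,970 kg, m_f = 17,970 − 12,200 = 5,770 kg; Δv = 265×9.8×ln(3.114) = 2597.0×1.1360 ≈ 2950 m/s.
Total Δv = 2471 + 2950 = 5421 m/s.

Δv ≈ 5420 m/s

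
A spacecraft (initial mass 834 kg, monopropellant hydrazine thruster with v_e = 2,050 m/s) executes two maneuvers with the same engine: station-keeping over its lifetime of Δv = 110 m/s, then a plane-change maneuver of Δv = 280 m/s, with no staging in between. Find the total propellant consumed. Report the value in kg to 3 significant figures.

After the first burn: m = 834 × exp(−110/2050.0) = 834 × 0.94776 = 790.432 kg.
After the second burn: m = 790.432 × exp(−280/2050.0) = 790.432 × 0.87233 = 689.518 kg.
Total propellant = m₀ − m_final = 834 − 689.518 = 144.482 kg.

total propellant consumed ≈ 144 kg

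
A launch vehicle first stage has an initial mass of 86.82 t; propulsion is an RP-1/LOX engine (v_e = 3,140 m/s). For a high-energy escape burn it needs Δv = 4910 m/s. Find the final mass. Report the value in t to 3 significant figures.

final mass ≈ 18.2 t

Using Δv = v_e ln(m₀/m_f): m₀/m_f = exp(Δv / v_e) = exp(4910 / 3140.0) = exp(1.5637) = 4.7764.
m_f = m₀ / 4.7764 = 86.82 / 4.7764 = 18.1769 t.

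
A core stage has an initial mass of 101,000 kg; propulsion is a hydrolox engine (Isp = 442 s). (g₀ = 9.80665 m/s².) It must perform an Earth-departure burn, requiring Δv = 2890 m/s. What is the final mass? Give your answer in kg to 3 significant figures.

v_e = Isp · g₀ = 442 × 9.80665 = 4334.5 m/s.
Using Δv = v_e ln(m₀/m_f): m₀/m_f = exp(Δv / v_e) = exp(2890 / 4334.5) = exp(0.6667) = 1.9479.
m_f = m₀ / 1.9479 = 101,000 / 1.9479 = 51,850.7 kg.

final mass ≈ 51900 kg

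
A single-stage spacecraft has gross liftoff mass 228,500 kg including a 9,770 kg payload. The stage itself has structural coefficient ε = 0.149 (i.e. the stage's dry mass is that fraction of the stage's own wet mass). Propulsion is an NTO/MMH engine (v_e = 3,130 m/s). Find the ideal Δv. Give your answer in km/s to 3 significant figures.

Δv ≈ 5.28 km/s

Stage wet mass = m₀ − payload = 228,500 − 9,770 = 218,730 kg.
Stage dry mass = ε × stage wet mass = 0.149 × 218,730 = 32,590.8 kg.
Burnout mass m_f = stage dry + payload = 32,590.8 + 9,770 = 42,360.8 kg.
Δv = v_e · ln(228,500/42,360.8) = 3130.0 × ln(5.394) = 3130.0 × 1.6853 ≈ 5275 m/s.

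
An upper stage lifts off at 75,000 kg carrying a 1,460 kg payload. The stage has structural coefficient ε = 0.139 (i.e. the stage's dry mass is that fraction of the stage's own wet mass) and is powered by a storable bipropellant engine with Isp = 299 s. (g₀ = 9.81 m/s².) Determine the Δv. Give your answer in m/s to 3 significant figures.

Stage wet mass = m₀ − payload = 75,000 − 1,460 = 73,540 kg.
Stage dry mass = ε × stage wet mass = 0.139 × 73,540 = 10,222.1 kg.
Burnout mass m_f = stage dry + payload = 10,222.1 + 1,460 = 11,682.1 kg.
v_e = Isp · g₀ = 299 × 9.81 = 2933.2 m/s.
Rocket equation: Δv = v_e · ln(75,000/11,682.1) = 2933.2 × ln(6.42) = 2933.2 × 1.8594 ≈ 5454 m/s.

Δv ≈ 5450 m/s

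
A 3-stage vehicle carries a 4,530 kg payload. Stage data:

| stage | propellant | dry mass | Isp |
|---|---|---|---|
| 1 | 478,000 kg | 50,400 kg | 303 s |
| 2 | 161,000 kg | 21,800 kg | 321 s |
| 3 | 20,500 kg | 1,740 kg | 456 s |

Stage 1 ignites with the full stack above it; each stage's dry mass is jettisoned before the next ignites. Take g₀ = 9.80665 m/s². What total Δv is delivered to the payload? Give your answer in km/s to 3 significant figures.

Ignition mass of stage 1 = 478,000+50,400 + 161,000+21,800 + 20,500+1,740 + 4,530 = 737,970 kg.
Stage 1: m₀ = 737,970 kg, m_f = 737,970 − 478,000 = 259,970 kg; Δv = 303×9.80665×ln(2.839) = 2971.4×1.0433 ≈ 3100 m/s.
Stage 2: m₀ = 209,570 kg, m_f = 209,570 − 161,000 = 48,570 kg; Δv = 321×9.80665×ln(4.315) = 3147.9×1.4621 ≈ 4602 m/s.
Stage 3: m₀ = 26,770 kg, m_f = 26,770 − 20,500 = 6,270 kg; Δv = 456×9.80665×ln(4.27) = 4471.8×1.4515 ≈ 6491 m/s.
Total Δv = 3100 + 4602 + 6491 = 14193 m/s.

Δv ≈ 14.2 km/s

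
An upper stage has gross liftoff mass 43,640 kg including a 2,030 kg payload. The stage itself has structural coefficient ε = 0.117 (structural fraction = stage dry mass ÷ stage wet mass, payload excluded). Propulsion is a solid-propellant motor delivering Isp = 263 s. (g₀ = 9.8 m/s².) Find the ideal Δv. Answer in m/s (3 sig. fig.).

Stage wet mass = m₀ − payload = 43,640 − 2,030 = 41,610 kg.
Stage dry mass = ε × stage wet mass = 0.117 × 41,610 = 4,868.37 kg.
Burnout mass m_f = stage dry + payload = 4,868.37 + 2,030 = 6,898.37 kg.
v_e = Isp · g₀ = 263 × 9.8 = 2577.4 m/s.
Δv = v_e · ln(43,640/6,898.37) = 2577.4 × ln(6.326) = 2577.4 × 1.8447 ≈ 4755 m/s.

Δv ≈ 4750 m/s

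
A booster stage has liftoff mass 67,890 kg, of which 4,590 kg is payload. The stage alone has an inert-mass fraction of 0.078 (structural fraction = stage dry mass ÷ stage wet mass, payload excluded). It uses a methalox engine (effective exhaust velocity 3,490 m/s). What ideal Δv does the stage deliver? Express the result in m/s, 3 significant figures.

Stage wet mass = m₀ − payload = 67,890 − 4,590 = 63,300 kg.
Stage dry mass = ε × stage wet mass = 0.078 × 63,300 = 4,937.4 kg.
Burnout mass m_f = stage dry + payload = 4,937.4 + 4,590 = 9,527.4 kg.
By the Tsiolkovsky rocket equation, Δv = v_e · ln(67,890/9,527.4) = 3490.0 × ln(7.126) = 3490.0 × 1.9637 ≈ 6853 m/s.

Δv ≈ 6850 m/s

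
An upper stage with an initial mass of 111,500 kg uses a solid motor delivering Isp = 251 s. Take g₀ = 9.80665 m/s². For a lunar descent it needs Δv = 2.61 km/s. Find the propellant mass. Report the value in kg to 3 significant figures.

propellant mass ≈ 72900 kg

v_e = Isp · g₀ = 251 × 9.80665 = 2461.5 m/s.
By the Tsiolkovsky rocket equation, m₀/m_f = exp(Δv / v_e) = exp(2610 / 2461.5) = exp(1.0603) = 2.8874.
m_f = 111,500 / 2.8874 = 38,616.1 kg, so propellant = m₀ − m_f = 111,500 − 38,616.1 = 72,883.9 kg.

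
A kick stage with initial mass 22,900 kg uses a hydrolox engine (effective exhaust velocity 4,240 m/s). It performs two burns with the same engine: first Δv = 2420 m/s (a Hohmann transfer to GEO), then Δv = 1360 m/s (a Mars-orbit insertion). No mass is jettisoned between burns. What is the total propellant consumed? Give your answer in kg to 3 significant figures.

After the first burn: m = 22900 × exp(−2420/4240.0) = 22900 × 0.56510 = 12,940.8 kg.
After the second burn: m = 12,940.8 × exp(−1360/4240.0) = 12,940.8 × 0.72560 = 9,389.84 kg.
Total propellant = m₀ − m_final = 22900 − 9,389.84 = 13,510.16 kg.

total propellant consumed ≈ 13500 kg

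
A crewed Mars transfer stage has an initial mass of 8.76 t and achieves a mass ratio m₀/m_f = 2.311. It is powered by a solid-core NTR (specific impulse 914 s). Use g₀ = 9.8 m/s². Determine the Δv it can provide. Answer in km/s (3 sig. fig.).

v_e = Isp · g₀ = 914 × 9.8 = 8957.2 m/s.
Using Δv = v_e ln(m₀/m_f): Δv = v_e · ln(2.311) = 8957.2 × 0.8377 ≈ 7503.3 m/s.

Δv ≈ 7.50 km/s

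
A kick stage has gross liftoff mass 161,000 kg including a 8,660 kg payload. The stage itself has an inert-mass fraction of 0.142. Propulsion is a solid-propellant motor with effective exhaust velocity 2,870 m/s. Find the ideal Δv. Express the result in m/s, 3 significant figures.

Stage wet mass = m₀ − payload = 161,000 − 8,660 = 152,340 kg.
Stage dry mass = ε × stage wet mass = 0.142 × 152,340 = 21,632.3 kg.
Burnout mass m_f = stage dry + payload = 21,632.3 + 8,660 = 30,292.3 kg.
Δv = v_e · ln(161,000/30,292.3) = 2870.0 × ln(5.315) = 2870.0 × 1.6705 ≈ 4794 m/s.

Δv ≈ 4790 m/s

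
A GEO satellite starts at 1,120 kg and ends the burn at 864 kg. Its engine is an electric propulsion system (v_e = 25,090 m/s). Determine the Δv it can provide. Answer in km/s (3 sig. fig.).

Δv ≈ 6.51 km/s

Rocket equation: Δv = v_e · ln(m₀/m_f) = 25090.0 × ln(1.296) = 25090.0 × 0.2595 ≈ 6511.1 m/s.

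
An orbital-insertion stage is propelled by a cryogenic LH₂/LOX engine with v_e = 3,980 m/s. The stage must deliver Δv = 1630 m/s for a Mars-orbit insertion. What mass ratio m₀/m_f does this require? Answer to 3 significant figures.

mass ratio ≈ 1.51

By the Tsiolkovsky rocket equation, m₀/m_f = exp(Δv / v_e) = exp(1630 / 3980.0) = exp(0.4095) = 1.5061.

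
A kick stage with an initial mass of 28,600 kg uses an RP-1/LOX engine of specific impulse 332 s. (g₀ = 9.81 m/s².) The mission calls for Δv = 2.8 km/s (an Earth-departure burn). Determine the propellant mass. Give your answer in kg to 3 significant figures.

propellant mass ≈ 16500 kg

v_e = Isp · g₀ = 332 × 9.81 = 3256.9 m/s.
By the Tsiolkovsky rocket equation, m₀/m_f = exp(Δv / v_e) = exp(2800 / 3256.9) = exp(0.8597) = 2.3625.
m_f = 28,600 / 2.3625 = 12,105.8 kg, so propellant = m₀ − m_f = 28,600 − 12,105.8 = 16,494.2 kg.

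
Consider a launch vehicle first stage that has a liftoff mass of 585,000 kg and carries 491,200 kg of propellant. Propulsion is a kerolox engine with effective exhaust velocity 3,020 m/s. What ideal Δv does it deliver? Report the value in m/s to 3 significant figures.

m_f = m₀ − m_prop = 585,000 − 491,200 = 93,800 kg.
From the ideal rocket equation, Δv = v_e · ln(m₀/m_f) = 3020.0 × ln(6.237) = 3020.0 × 1.8304 ≈ 5527.9 m/s.

Δv ≈ 5530 m/s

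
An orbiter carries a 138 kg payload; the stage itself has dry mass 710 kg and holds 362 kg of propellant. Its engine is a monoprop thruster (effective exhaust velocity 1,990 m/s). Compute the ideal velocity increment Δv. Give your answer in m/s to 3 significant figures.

Δv ≈ 707 m/s

m₀ = payload + dry + propellant = 138 + 710 + 362 = 1,210 kg.
m_f = payload + dry = 138 + 710 = 848 kg.
Δv = v_e · ln(m₀/m_f) = 1990.0 × ln(1.427) = 1990.0 × 0.3555 ≈ 707.4 m/s.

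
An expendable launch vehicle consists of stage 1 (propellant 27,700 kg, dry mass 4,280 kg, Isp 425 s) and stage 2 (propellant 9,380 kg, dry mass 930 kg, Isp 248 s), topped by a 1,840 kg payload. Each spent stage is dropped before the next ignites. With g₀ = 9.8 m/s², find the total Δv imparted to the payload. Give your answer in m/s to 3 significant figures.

Δv ≈ 7710 m/s

Ignition mass of stage 1 = 27,700+4,280 + 9,380+930 + 1,840 = 44,130 kg.
Stage 1: m₀ = 44,130 kg, m_f = 44,130 − 27,700 = 16,430 kg; Δv = 425×9.8×ln(2.686) = 4165.0×0.9880 ≈ 4115 m/s.
Stage 2: m₀ = 12,150 kg, m_f = 12,150 − 9,380 = 2,770 kg; Δv = 248×9.8×ln(4.386) = 2430.4×1.4785 ≈ 3593 m/s.
Total Δv = 4115 + 3593 = 7708 m/s.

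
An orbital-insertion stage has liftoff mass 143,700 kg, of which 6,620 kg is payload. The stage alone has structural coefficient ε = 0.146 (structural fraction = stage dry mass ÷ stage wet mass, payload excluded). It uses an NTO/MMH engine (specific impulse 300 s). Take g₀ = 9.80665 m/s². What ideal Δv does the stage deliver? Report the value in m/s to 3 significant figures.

Δv ≈ 4960 m/s

Stage wet mass = m₀ − payload = 143,700 − 6,620 = 137,080 kg.
Stage dry mass = ε × stage wet mass = 0.146 × 137,080 = 20,013.7 kg.
Burnout mass m_f = stage dry + payload = 20,013.7 + 6,620 = 26,633.7 kg.
v_e = Isp · g₀ = 300 × 9.80665 = 2942.0 m/s.
Δv = v_e · ln(143,700/26,633.7) = 2942.0 × ln(5.395) = 2942.0 × 1.6856 ≈ 4959 m/s.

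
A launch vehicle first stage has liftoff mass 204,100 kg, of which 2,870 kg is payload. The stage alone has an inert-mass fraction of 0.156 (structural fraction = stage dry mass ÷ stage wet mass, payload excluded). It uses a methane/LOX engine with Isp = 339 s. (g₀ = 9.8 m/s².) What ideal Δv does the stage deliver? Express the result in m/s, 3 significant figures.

Stage wet mass = m₀ − payload = 204,100 − 2,870 = 201,230 kg.
Stage dry mass = ε × stage wet mass = 0.156 × 201,230 = 31,391.9 kg.
Burnout mass m_f = stage dry + payload = 31,391.9 + 2,870 = 34,261.9 kg.
v_e = Isp · g₀ = 339 × 9.8 = 3322.2 m/s.
Using Δv = v_e ln(m₀/m_f): Δv = v_e · ln(204,100/34,261.9) = 3322.2 × ln(5.957) = 3322.2 × 1.7846 ≈ 5929 m/s.

Δv ≈ 5930 m/s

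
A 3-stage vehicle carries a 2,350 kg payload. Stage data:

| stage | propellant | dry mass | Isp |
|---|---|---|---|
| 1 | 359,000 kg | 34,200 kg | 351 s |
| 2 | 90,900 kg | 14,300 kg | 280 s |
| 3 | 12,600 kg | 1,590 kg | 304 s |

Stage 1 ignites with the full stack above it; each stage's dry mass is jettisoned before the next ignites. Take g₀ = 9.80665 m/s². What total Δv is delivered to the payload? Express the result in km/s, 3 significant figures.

Ignition mass of stage 1 = 359,000+34,200 + 90,900+14,300 + 12,600+1,590 + 2,350 = 514,940 kg.
Stage 1: m₀ = 514,940 kg, m_f = 514,940 − 359,000 = 155,940 kg; Δv = 351×9.80665×ln(3.302) = 3442.1×1.1946 ≈ 4112 m/s.
Stage 2: m₀ = 121,740 kg, m_f = 121,740 − 90,900 = 30,840 kg; Δv = 280×9.80665×ln(3.947) = 2745.9×1.3731 ≈ 3770 m/s.
Stage 3: m₀ = 16,540 kg, m_f = 16,540 − 12,600 = 3,940 kg; Δv = 304×9.80665×ln(4.198) = 2981.2×1.4346 ≈ 4277 m/s.
Total Δv = 4112 + 3770 + 4277 = 12159 m/s.

Δv ≈ 12.2 km/s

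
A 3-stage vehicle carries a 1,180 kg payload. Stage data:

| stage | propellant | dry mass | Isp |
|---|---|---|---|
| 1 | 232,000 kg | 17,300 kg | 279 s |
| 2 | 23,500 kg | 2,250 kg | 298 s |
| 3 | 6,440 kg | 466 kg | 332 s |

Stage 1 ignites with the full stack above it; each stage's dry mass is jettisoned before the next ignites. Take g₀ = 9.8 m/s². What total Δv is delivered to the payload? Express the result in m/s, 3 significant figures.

Ignition mass of stage 1 = 232,000+17,300 + 23,500+2,250 + 6,440+466 + 1,180 = 283,136 kg.
Stage 1: m₀ = 283,136 kg, m_f = 283,136 − 232,000 = 51,136 kg; Δv = 279×9.8×ln(5.537) = 2734.2×1.7114 ≈ 4679 m/s.
Stage 2: m₀ = 33,836 kg, m_f = 33,836 − 23,500 = 10,336 kg; Δv = 298×9.8×ln(3.274) = 2920.4×1.1859 ≈ 3463 m/s.
Stage 3: m₀ = 8,086 kg, m_f = 8,086 − 6,440 = 1,646 kg; Δv = 332×9.8×ln(4.913) = 3253.6×1.5918 ≈ 5179 m/s.
Total Δv = 4679 + 3463 + 5179 = 13321 m/s.

Δv ≈ 13300 m/s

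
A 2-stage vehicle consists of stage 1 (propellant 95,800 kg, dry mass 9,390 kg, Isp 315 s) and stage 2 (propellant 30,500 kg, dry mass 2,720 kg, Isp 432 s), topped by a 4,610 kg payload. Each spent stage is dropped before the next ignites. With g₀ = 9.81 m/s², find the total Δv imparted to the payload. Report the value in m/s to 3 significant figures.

Ignition mass of stage 1 = 95,800+9,390 + 30,500+2,720 + 4,610 = 143,020 kg.
Stage 1: m₀ = 143,020 kg, m_f = 143,020 − 95,800 = 47,220 kg; Δv = 315×9.81×ln(3.029) = 3090.2×1.1082 ≈ 3424 m/s.
Stage 2: m₀ = 37,830 kg, m_f = 37,830 − 30,500 = 7,330 kg; Δv = 432×9.81×ln(5.161) = 4237.9×1.6411 ≈ 6955 m/s.
Total Δv = 3424 + 6955 = 10379 m/s.

Δv ≈ 10400 m/s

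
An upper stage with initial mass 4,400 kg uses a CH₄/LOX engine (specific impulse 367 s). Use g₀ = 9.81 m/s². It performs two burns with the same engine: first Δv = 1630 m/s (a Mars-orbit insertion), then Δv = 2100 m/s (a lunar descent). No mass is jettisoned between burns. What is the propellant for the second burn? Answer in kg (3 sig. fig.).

propellant for the second burn ≈ 1240 kg

v_e = Isp · g₀ = 367 × 9.81 = 3600.3 m/s.
After the first burn: m = 4400 × exp(−1630/3600.3) = 4400 × 0.63588 = 2,797.87 kg.
After the second burn: m = 2,797.87 × exp(−2100/3600.3) = 2,797.87 × 0.55806 = 1,561.38 kg.
Second-burn propellant = 2,797.87 − 1,561.38 = 1,236.49 kg.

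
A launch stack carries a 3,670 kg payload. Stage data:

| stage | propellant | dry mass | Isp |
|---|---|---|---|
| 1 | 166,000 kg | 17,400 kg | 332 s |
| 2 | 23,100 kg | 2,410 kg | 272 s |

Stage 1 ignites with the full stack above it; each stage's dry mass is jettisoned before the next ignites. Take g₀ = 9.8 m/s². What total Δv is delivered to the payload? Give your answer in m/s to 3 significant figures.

Δv ≈ 9120 m/s

Ignition mass of stage 1 = 166,000+17,400 + 23,100+2,410 + 3,670 = 212,580 kg.
Stage 1: m₀ = 212,580 kg, m_f = 212,580 − 166,000 = 46,580 kg; Δv = 332×9.8×ln(4.564) = 3253.6×1.5181 ≈ 4939 m/s.
Stage 2: m₀ = 29,180 kg, m_f = 29,180 − 23,100 = 6,080 kg; Δv = 272×9.8×ln(4.799) = 2665.6×1.5685 ≈ 4181 m/s.
Total Δv = 4939 + 4181 = 9120 m/s.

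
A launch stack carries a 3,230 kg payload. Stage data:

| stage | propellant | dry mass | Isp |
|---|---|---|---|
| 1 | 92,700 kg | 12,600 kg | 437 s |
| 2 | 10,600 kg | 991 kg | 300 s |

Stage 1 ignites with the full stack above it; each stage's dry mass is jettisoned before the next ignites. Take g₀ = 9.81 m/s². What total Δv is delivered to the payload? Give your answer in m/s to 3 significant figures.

Ignition mass of stage 1 = 92,700+12,600 + 10,600+991 + 3,230 = 120,121 kg.
Stage 1: m₀ = 120,121 kg, m_f = 120,121 − 92,700 = 27,421 kg; Δv = 437×9.81×ln(4.381) = 4287.0×1.4772 ≈ 6333 m/s.
Stage 2: m₀ = 14,821 kg, m_f = 14,821 − 10,600 = 4,221 kg; Δv = 300×9.81×ln(3.511) = 2943.0×1.2560 ≈ 3696 m/s.
Total Δv = 6333 + 3696 = 10029 m/s.

Δv ≈ 10000 m/s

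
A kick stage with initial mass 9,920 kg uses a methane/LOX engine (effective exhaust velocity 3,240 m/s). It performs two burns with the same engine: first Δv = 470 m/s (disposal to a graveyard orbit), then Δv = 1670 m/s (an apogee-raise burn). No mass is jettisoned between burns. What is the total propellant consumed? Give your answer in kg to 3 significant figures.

total propellant consumed ≈ 4800 kg

After the first burn: m = 9920 × exp(−470/3240.0) = 9920 × 0.86497 = 8,580.5 kg.
After the second burn: m = 8,580.5 × exp(−1670/3240.0) = 8,580.5 × 0.59724 = 5,124.62 kg.
Total propellant = m₀ − m_final = 9920 − 5,124.62 = 4,795.38 kg.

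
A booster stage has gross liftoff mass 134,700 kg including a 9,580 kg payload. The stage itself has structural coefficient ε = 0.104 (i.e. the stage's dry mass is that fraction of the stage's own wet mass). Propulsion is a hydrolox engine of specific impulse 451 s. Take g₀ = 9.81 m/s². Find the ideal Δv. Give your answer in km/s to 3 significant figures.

Δv ≈ 7.90 km/s

Stage wet mass = m₀ − payload = 134,700 − 9,580 = 125,120 kg.
Stage dry mass = ε × stage wet mass = 0.104 × 125,120 = 13,012.5 kg.
Burnout mass m_f = stage dry + payload = 13,012.5 + 9,580 = 22,592.5 kg.
v_e = Isp · g₀ = 451 × 9.81 = 4424.3 m/s.
Using Δv = v_e ln(m₀/m_f): Δv = v_e · ln(134,700/22,592.5) = 4424.3 × ln(5.962) = 4424.3 × 1.7854 ≈ 7899 m/s.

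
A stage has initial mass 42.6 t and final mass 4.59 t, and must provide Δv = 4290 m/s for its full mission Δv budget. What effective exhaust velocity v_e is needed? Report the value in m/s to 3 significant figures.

v_e ≈ 1930 m/s

ln(m₀/m_f) = ln(42600/4590) = ln(9.281) = 2.2280.
From the ideal rocket equation, v_e = Δv / ln(m₀/m_f) = 4290 / 2.2280 = 1925.5 m/s.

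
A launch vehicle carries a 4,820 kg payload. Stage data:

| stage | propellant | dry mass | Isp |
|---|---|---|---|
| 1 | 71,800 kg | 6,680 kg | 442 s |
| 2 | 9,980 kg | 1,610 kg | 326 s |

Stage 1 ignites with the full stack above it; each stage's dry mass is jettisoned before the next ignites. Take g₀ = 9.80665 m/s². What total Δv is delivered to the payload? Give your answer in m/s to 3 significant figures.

Ignition mass of stage 1 = 71,800+6,680 + 9,980+1,610 + 4,820 = 94,890 kg.
Stage 1: m₀ = 94,890 kg, m_f = 94,890 − 71,800 = 23,090 kg; Δv = 442×9.80665×ln(4.11) = 4334.5×1.4133 ≈ 6126 m/s.
Stage 2: m₀ = 16,410 kg, m_f = 16,410 − 9,980 = 6,430 kg; Δv = 326×9.80665×ln(2.552) = 3197.0×0.9369 ≈ 2995 m/s.
Total Δv = 6126 + 2995 = 9121 m/s.

Δv ≈ 9120 m/s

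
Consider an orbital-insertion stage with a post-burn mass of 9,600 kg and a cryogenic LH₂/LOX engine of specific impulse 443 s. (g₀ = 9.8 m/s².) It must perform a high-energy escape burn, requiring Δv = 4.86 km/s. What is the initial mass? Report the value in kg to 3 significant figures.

v_e = Isp · g₀ = 443 × 9.8 = 4341.4 m/s.
m₀/m_f = exp(Δv / v_e) = exp(4860 / 4341.4) = exp(1.1195) = 3.0632.
m₀ = m_f × 3.0632 = 9,600 × 3.0632 = 29,406.7 kg.

initial mass ≈ 29400 kg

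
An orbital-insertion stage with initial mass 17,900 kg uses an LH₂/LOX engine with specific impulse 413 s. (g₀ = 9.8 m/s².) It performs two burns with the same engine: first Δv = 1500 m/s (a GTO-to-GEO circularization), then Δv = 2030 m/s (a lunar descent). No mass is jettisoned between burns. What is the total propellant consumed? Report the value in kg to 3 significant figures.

total propellant consumed ≈ 10400 kg

v_e = Isp · g₀ = 413 × 9.8 = 4047.4 m/s.
After the first burn: m = 17900 × exp(−1500/4047.4) = 17900 × 0.69031 = 12,356.5 kg.
After the second burn: m = 12,356.5 × exp(−2030/4047.4) = 12,356.5 × 0.60559 = 7,482.97 kg.
Total propellant = m₀ − m_final = 17900 − 7,482.97 = 10,417.03 kg.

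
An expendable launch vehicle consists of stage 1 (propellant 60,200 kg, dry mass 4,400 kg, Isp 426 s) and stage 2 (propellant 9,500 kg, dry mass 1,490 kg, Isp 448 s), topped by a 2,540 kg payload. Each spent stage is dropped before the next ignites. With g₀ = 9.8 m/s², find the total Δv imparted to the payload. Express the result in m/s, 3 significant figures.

Δv ≈ 11500 m/s

Ignition mass of stage 1 = 60,200+4,400 + 9,500+1,490 + 2,540 = 78,130 kg.
Stage 1: m₀ = 78,130 kg, m_f = 78,130 − 60,200 = 17,930 kg; Δv = 426×9.8×ln(4.358) = 4174.8×1.4719 ≈ 6145 m/s.
Stage 2: m₀ = 13,530 kg, m_f = 13,530 − 9,500 = 4,030 kg; Δv = 448×9.8×ln(3.357) = 4390.4×1.2111 ≈ 5317 m/s.
Total Δv = 6145 + 5317 = 11462 m/s.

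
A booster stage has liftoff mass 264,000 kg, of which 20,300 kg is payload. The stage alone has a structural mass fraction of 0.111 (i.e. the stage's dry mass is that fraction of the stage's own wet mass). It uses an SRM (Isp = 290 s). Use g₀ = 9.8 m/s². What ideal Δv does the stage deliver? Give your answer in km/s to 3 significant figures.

Stage wet mass = m₀ − payload = 264,000 − 20,300 = 243,700 kg.
Stage dry mass = ε × stage wet mass = 0.111 × 243,700 = 27,050.7 kg.
Burnout mass m_f = stage dry + payload = 27,050.7 + 20,300 = 47,350.7 kg.
v_e = Isp · g₀ = 290 × 9.8 = 2842.0 m/s.
Using Δv = v_e ln(m₀/m_f): Δv = v_e · ln(264,000/47,350.7) = 2842.0 × ln(5.575) = 2842.0 × 1.7184 ≈ 4884 m/s.

Δv ≈ 4.88 km/s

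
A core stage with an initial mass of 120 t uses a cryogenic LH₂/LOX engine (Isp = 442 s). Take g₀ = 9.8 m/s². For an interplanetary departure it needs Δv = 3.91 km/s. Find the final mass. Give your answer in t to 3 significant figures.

v_e = Isp · g₀ = 442 × 9.8 = 4331.6 m/s.
m₀/m_f = exp(Δv / v_e) = exp(3910 / 4331.6) = exp(0.9027) = 2.4662.
m_f = m₀ / 2.4662 = 120 / 2.4662 = 48.6579 t.

final mass ≈ 48.7 t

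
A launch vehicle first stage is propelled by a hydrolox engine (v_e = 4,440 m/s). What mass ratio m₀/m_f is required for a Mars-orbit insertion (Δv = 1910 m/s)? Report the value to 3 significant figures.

mass ratio ≈ 1.54

Using Δv = v_e ln(m₀/m_f): m₀/m_f = exp(Δv / v_e) = exp(1910 / 4440.0) = exp(0.4302) = 1.5375.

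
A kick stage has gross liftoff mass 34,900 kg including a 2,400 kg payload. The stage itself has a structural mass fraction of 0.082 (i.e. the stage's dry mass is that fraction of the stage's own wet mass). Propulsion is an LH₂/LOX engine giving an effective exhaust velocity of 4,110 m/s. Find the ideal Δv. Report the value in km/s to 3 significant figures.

Stage wet mass = m₀ − payload = 34,900 − 2,400 = 32,500 kg.
Stage dry mass = ε × stage wet mass = 0.082 × 32,500 = 2,665 kg.
Burnout mass m_f = stage dry + payload = 2,665 + 2,400 = 5,065 kg.
By the Tsiolkovsky rocket equation, Δv = v_e · ln(34,900/5,065) = 4110.0 × ln(6.89) = 4110.0 × 1.9301 ≈ 7933 m/s.

Δv ≈ 7.93 km/s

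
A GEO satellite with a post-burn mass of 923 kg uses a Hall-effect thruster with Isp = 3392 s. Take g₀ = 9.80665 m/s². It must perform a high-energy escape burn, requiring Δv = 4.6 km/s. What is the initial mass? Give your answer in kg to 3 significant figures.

initial mass ≈ 1060 kg

v_e = Isp · g₀ = 3392 × 9.80665 = 33264.2 m/s.
m₀/m_f = exp(Δv / v_e) = exp(4600 / 33264.2) = exp(0.1383) = 1.1483.
m₀ = m_f × 1.1483 = 923 × 1.1483 = 1,059.88 kg.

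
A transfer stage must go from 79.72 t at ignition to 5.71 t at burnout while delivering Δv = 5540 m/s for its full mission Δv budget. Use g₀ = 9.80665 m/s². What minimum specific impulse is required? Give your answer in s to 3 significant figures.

ln(m₀/m_f) = ln(79720/5710) = ln(13.96) = 2.6363.
v_e = Δv / ln(m₀/m_f) = 5540 / 2.6363 = 2101.4 m/s.
Isp = v_e / g₀ = 2101.4 / 9.80665 = 214.3 s.

Isp ≈ 214 s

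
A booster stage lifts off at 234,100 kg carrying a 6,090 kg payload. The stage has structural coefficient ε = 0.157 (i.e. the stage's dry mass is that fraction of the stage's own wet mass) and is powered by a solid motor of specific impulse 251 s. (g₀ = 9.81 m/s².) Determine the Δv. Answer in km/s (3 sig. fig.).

Stage wet mass = m₀ − payload = 234,100 − 6,090 = 228,010 kg.
Stage dry mass = ε × stage wet mass = 0.157 × 228,010 = 35,797.6 kg.
Burnout mass m_f = stage dry + payload = 35,797.6 + 6,090 = 41,887.6 kg.
v_e = Isp · g₀ = 251 × 9.81 = 2462.3 m/s.
Δv = v_e · ln(234,100/41,887.6) = 2462.3 × ln(5.589) = 2462.3 × 1.7208 ≈ 4237 m/s.

Δv ≈ 4.24 km/s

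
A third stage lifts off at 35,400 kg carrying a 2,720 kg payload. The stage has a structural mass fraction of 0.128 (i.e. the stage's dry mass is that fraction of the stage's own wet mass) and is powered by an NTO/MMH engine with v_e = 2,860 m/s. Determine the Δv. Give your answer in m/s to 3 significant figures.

Δv ≈ 4680 m/s

Stage wet mass = m₀ − payload = 35,400 − 2,720 = 32,680 kg.
Stage dry mass = ε × stage wet mass = 0.128 × 32,680 = 4,183.04 kg.
Burnout mass m_f = stage dry + payload = 4,183.04 + 2,720 = 6,903.04 kg.
Δv = v_e · ln(35,400/6,903.04) = 2860.0 × ln(5.128) = 2860.0 × 1.6347 ≈ 4675 m/s.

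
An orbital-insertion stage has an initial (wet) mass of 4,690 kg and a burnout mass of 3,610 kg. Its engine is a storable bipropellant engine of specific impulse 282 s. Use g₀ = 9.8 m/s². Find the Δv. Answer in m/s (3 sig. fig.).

v_e = Isp · g₀ = 282 × 9.8 = 2763.6 m/s.
Rocket equation: Δv = v_e · ln(m₀/m_f) = 2763.6 × ln(1.299) = 2763.6 × 0.2617 ≈ 723.3 m/s.

Δv ≈ 723 m/s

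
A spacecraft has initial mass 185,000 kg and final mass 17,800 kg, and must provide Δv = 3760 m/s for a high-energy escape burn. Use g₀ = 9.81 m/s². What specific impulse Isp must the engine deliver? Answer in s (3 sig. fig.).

Isp ≈ 164 s

ln(m₀/m_f) = ln(185000/17800) = ln(10.39) = 2.3412.
v_e = Δv / ln(m₀/m_f) = 3760 / 2.3412 = 1606.0 m/s.
Isp = v_e / g₀ = 1606.0 / 9.81 = 163.7 s.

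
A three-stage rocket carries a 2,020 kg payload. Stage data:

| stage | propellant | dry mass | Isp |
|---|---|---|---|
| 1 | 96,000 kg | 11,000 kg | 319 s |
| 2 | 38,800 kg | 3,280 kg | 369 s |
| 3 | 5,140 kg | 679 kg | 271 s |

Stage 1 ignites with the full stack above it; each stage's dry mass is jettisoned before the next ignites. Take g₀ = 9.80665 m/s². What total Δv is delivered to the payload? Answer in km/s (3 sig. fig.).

Δv ≈ 11.2 km/s

Ignition mass of stage 1 = 96,000+11,000 + 38,800+3,280 + 5,140+679 + 2,020 = 156,919 kg.
Stage 1: m₀ = 156,919 kg, m_f = 156,919 − 96,000 = 60,919 kg; Δv = 319×9.80665×ln(2.576) = 3128.3×0.9462 ≈ 2960 m/s.
Stage 2: m₀ = 49,919 kg, m_f = 49,919 − 38,800 = 11,119 kg; Δv = 369×9.80665×ln(4.49) = 3618.7×1.5017 ≈ 5434 m/s.
Stage 3: m₀ = 7,839 kg, m_f = 7,839 − 5,140 = 2,699 kg; Δv = 271×9.80665×ln(2.904) = 2657.6×1.0662 ≈ 2834 m/s.
Total Δv = 2960 + 5434 + 2834 = 11228 m/s.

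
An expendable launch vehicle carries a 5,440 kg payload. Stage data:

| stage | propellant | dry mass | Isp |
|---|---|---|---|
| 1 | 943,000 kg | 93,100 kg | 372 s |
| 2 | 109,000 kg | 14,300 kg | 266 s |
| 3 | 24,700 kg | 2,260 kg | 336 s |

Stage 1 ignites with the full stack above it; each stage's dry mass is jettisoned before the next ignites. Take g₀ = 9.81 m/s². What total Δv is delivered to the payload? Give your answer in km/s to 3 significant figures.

Δv ≈ 13.6 km/s

Ignition mass of stage 1 = 943,000+93,100 + 109,000+14,300 + 24,700+2,260 + 5,440 = 1,191,800 kg.
Stage 1: m₀ = 1,191,800 kg, m_f = 1,191,800 − 943,000 = 248,800 kg; Δv = 372×9.81×ln(4.79) = 3649.3×1.5666 ≈ 5717 m/s.
Stage 2: m₀ = 155,700 kg, m_f = 155,700 − 109,000 = 46,700 kg; Δv = 266×9.81×ln(3.334) = 2609.5×1.2042 ≈ 3142 m/s.
Stage 3: m₀ = 32,400 kg, m_f = 32,400 − 24,700 = 7,700 kg; Δv = 336×9.81×ln(4.208) = 3296.2×1.4369 ≈ 4736 m/s.
Total Δv = 5717 + 3142 + 4736 = 13595 m/s.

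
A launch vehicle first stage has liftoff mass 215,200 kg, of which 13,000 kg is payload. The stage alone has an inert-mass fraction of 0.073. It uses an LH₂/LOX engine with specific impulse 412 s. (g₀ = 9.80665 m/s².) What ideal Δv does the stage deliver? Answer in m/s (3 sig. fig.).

Δv ≈ 8270 m/s

Stage wet mass = m₀ − payload = 215,200 − 13,000 = 202,200 kg.
Stage dry mass = ε × stage wet mass = 0.073 × 202,200 = 14,760.6 kg.
Burnout mass m_f = stage dry + payload = 14,760.6 + 13,000 = 27,760.6 kg.
v_e = Isp · g₀ = 412 × 9.80665 = 4040.3 m/s.
Using Δv = v_e ln(m₀/m_f): Δv = v_e · ln(215,200/27,760.6) = 4040.3 × ln(7.752) = 4040.3 × 2.0480 ≈ 8274 m/s.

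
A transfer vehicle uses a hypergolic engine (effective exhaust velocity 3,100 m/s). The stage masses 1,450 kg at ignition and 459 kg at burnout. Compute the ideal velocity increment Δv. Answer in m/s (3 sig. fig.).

Δv ≈ 3570 m/s

Δv = v_e · ln(m₀/m_f) = 3100.0 × ln(3.159) = 3100.0 × 1.1503 ≈ 3565.8 m/s.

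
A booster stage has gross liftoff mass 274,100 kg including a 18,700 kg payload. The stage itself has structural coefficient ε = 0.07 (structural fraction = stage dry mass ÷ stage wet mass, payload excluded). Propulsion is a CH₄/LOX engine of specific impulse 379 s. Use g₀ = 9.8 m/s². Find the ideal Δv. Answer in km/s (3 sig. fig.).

Δv ≈ 7.48 km/s

Stage wet mass = m₀ − payload = 274,100 − 18,700 = 255,400 kg.
Stage dry mass = ε × stage wet mass = 0.07 × 255,400 = 17,878 kg.
Burnout mass m_f = stage dry + payload = 17,878 + 18,700 = 36,578 kg.
v_e = Isp · g₀ = 379 × 9.8 = 3714.2 m/s.
Δv = v_e · ln(274,100/36,578) = 3714.2 × ln(7.494) = 3714.2 × 2.0140 ≈ 7481 m/s.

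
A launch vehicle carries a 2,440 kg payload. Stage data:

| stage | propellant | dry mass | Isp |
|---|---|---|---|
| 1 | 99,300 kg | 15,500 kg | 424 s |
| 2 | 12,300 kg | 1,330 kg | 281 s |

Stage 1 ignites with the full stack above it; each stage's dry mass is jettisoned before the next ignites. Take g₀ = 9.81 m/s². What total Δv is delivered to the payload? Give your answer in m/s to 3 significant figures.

Ignition mass of stage 1 = 99,300+15,500 + 12,300+1,330 + 2,440 = 130,870 kg.
Stage 1: m₀ = 130,870 kg, m_f = 130,870 − 99,300 = 31,570 kg; Δv = 424×9.81×ln(4.145) = 4159.4×1.4220 ≈ 5915 m/s.
Stage 2: m₀ = 16,070 kg, m_f = 16,070 − 12,300 = 3,770 kg; Δv = 281×9.81×ln(4.263) = 2756.6×1.4499 ≈ 3997 m/s.
Total Δv = 5915 + 3997 = 9912 m/s.

Δv ≈ 9910 m/s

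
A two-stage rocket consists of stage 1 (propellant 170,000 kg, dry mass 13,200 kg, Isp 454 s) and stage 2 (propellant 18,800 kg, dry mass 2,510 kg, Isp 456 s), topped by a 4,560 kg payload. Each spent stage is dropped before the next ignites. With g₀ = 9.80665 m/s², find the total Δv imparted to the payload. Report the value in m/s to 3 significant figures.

Δv ≈ 13300 m/s

Ignition mass of stage 1 = 170,000+13,200 + 18,800+2,510 + 4,560 = 209,070 kg.
Stage 1: m₀ = 209,070 kg, m_f = 209,070 − 170,000 = 39,070 kg; Δv = 454×9.80665×ln(5.351) = 4452.2×1.6773 ≈ 7468 m/s.
Stage 2: m₀ = 25,870 kg, m_f = 25,870 − 18,800 = 7,070 kg; Δv = 456×9.80665×ln(3.659) = 4471.8×1.2972 ≈ 5801 m/s.
Total Δv = 7468 + 5801 = 13269 m/s.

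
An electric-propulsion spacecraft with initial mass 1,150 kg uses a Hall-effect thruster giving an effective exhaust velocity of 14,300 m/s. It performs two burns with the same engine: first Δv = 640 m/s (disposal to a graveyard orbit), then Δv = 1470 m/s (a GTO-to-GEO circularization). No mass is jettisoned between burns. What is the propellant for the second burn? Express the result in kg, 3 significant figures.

propellant for the second burn ≈ 107 kg

After the first burn: m = 1150 × exp(−640/14300.0) = 1150 × 0.95623 = 1,099.66 kg.
After the second burn: m = 1,099.66 × exp(−1470/14300.0) = 1,099.66 × 0.90231 = 992.234 kg.
Second-burn propellant = 1,099.66 − 992.234 = 107.426 kg.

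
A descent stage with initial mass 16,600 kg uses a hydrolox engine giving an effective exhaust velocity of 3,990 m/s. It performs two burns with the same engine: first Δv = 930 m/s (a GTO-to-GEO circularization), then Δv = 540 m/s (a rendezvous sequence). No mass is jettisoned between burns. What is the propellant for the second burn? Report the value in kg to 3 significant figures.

propellant for the second burn ≈ 1660 kg

After the first burn: m = 16600 × exp(−930/3990.0) = 16600 × 0.79209 = 13,148.7 kg.
After the second burn: m = 13,148.7 × exp(−540/3990.0) = 13,148.7 × 0.87342 = 11,484.3 kg.
Second-burn propellant = 13,148.7 − 11,484.3 = 1,664.4 kg.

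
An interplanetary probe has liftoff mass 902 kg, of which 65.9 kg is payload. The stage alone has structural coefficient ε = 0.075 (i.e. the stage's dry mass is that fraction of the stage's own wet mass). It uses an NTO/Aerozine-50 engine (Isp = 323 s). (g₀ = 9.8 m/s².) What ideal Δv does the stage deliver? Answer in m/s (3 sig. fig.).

Δv ≈ 6170 m/s

Stage wet mass = m₀ − payload = 902 − 65.9 = 836.1 kg.
Stage dry mass = ε × stage wet mass = 0.075 × 836.1 = 62.7075 kg.
Burnout mass m_f = stage dry + payload = 62.7075 + 65.9 = 128.6075 kg.
v_e = Isp · g₀ = 323 × 9.8 = 3165.4 m/s.
By the Tsiolkovsky rocket equation, Δv = v_e · ln(902/128.6075) = 3165.4 × ln(7.014) = 3165.4 × 1.9478 ≈ 6166 m/s.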